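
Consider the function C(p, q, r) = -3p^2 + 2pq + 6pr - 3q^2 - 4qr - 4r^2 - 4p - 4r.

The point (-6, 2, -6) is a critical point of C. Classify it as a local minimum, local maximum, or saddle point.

local maximum

The Hessian is constant: H = [[-6, 2, 6], [2, -6, -4], [6, -4, -8]].
Leading principal minors: Δ₁ = -6, Δ₂ = 32, Δ₃ = -40.
The minors alternate sign starting negative (−, +, −), so H is negative definite: a local maximum.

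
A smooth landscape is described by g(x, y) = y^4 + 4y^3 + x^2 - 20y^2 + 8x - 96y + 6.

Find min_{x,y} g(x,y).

-289

g(x,y) separates as P(x) + Q(y) + 6, so its minimum is min P + min Q + 6.
P'(x) = 2x + 8 vanishes at x ∈ {-4}; Q'(y) = 4(y - 3)(y + 2)(y + 4) vanishes at y ∈ {-4, -2, 3}.
Local minima of P (where P''>0): P(-4)=-16. Local minima of Q: Q(-4)=64, Q(3)=-279.
So the global minimum of g is P(-4) + Q(3) + 6 = -16 − 279 + 6 = -289, attained at (-4, 3).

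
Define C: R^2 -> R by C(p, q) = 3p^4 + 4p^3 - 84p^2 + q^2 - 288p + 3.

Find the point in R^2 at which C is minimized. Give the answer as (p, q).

(4, 0)

C(p,q) separates as A(p) + B(q) + 3, so its minimum is min A + min B + 3.
A'(p) = 12(p - 4)(p + 2)(p + 3) vanishes at p ∈ {-3, -2, 4}; B'(q) = 2q vanishes at q ∈ {0}.
Local minima of A (where A''>0): A(-3)=243, A(4)=-1472. Local minima of B: B(0)=0.
So the global minimum of C is A(4) + B(0) + 3 = -1472 + 0 + 3 = -1469, attained at (4, 0).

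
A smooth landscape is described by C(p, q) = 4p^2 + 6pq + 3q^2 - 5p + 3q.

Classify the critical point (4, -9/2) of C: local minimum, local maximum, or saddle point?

The Hessian of C is constant: H = [[8, 6], [6, 6]].
det(H) = 8·6 − 6² = 12.
det(H) > 0 and tr(H) = 14 > 0, so H is positive definite and the point is a local minimum.

local minimum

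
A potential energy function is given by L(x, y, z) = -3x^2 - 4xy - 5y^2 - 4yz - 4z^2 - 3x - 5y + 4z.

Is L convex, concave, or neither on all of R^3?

concave

L is quadratic, so its Hessian is the constant matrix H = [[-6, -4, 0], [-4, -10, -4], [0, -4, -8]].
Leading principal minors: -6, 44, -256.
Signs alternate −, +, − ⇒ H ≺ 0 ⇒ concave.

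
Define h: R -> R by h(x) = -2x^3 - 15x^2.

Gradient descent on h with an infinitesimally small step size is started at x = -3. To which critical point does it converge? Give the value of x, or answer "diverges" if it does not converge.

-5

h'(x) = -6x(x + 5), so h'(-3) = 36.
Gradient descent moves in the -h' direction, i.e. x is decreasing.
The nearest critical point in that direction is x = -5, where h'' = 30 > 0 (a local minimum). The iterate converges there.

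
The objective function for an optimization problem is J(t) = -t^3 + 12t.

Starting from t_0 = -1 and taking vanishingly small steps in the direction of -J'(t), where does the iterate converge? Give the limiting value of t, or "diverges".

J'(t) = -3(t - 2)(t + 2), so J'(-1) = 9.
Gradient descent moves in the -J' direction, i.e. t is decreasing.
The nearest critical point in that direction is t = -2, where J'' = 12 > 0 (a local minimum). The iterate converges there.

-2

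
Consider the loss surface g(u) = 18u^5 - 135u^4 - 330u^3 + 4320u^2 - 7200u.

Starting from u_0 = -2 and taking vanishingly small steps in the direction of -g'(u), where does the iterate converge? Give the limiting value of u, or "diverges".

1

g'(u) = 90(u - 5)(u - 4)(u - 1)(u + 4), so g'(-2) = -22680.
Gradient descent moves in the -g' direction, i.e. u is increasing.
The nearest critical point in that direction is u = 1, where g'' = 5400 > 0 (a local minimum). The iterate converges there.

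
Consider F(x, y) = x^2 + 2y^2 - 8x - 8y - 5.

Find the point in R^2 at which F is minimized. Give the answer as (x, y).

F(x,y) separates as P(x) + Q(y) − 5, so its minimum is min P + min Q − 5.
P'(x) = 2x - 8 vanishes at x ∈ {4}; Q'(y) = 4y - 8 vanishes at y ∈ {2}.
Local minima of P (where P''>0): P(4)=-16. Local minima of Q: Q(2)=-8.
So the global minimum of F is P(4) + Q(2) − 5 = -16 − 8 − 5 = -29, attained at (4, 2).

(4, 2)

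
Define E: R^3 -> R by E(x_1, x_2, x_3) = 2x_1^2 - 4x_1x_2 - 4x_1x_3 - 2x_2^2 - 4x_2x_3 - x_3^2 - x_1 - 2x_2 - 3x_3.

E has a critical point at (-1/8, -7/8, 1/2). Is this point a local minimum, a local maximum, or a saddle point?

saddle point

The Hessian is constant: H = [[4, -4, -4], [-4, -4, -4], [-4, -4, -2]].
Leading principal minors: Δ₁ = 4, Δ₂ = -32, Δ₃ = -64.
The minors fit neither the all-positive nor the alternating-sign pattern, so H is indefinite: a saddle point.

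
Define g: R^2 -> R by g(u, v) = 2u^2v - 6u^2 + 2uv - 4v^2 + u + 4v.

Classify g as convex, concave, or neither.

The term 2u^2v is cubic, so the Hessian is not constant.
∂²g/∂u² = 4v - 12, which takes both signs as v varies (negative for sufficiently negative v). A diagonal entry of the Hessian changing sign means the Hessian is neither positive- nor negative-semidefinite on all of R^2.

neither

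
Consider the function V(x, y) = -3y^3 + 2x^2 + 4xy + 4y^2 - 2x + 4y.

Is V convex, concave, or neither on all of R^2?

neither

The term -3y^3 is cubic, so the Hessian is not constant.
∂²V/∂y² = -18y + 8, which takes both signs as y varies (negative for sufficiently large y). A diagonal entry of the Hessian changing sign means the Hessian is neither positive- nor negative-semidefinite on all of R^2.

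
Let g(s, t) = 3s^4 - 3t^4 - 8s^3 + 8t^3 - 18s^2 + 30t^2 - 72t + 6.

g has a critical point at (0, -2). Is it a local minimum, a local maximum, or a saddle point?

The mixed partial ∂²g/∂s∂t is 0, so the Hessian at any point is diag(g_ss, g_tt) = diag(12(3s^2 - 4s - 3), 12(-3t^2 + 4t + 5)).
At (0, -2): H = diag(-36, -180).
Both eigenvalues are negative, so H is negative definite: a local maximum.

local maximum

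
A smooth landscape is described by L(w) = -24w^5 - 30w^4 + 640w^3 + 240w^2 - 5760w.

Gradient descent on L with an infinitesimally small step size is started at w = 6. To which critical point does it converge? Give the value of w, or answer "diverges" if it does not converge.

diverges

L'(w) = -120(w - 3)(w - 2)(w + 2)(w + 4), so L'(6) = -115200.
Gradient descent moves in the -L' direction, i.e. w is increasing.
There is no critical point above w=6, and L' keeps the same sign, so the iterate runs off to +∞.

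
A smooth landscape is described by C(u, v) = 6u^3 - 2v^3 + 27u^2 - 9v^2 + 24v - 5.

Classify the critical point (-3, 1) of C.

local maximum

The mixed partial ∂²C/∂u∂v is 0, so the Hessian at any point is diag(C_uu, C_vv) = diag(18(2u + 3), -6(2v + 3)).
At (-3, 1): H = diag(-54, -30).
Both eigenvalues are negative, so H is negative definite: a local maximum.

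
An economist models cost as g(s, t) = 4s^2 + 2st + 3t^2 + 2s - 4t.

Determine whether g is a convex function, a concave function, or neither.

convex

g is quadratic, so its Hessian is the constant matrix H = [[8, 2], [2, 6]].
det(H) = 44, tr(H) = 14.
det(H) > 0 and tr(H) > 0, so H is positive definite everywhere: convex.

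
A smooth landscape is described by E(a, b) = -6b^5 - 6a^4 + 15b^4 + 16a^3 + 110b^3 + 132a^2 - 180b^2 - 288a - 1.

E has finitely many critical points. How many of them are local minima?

E separates as a function of a plus a function of b, so ∇E=0 decouples.
∂E/∂a = -24(a - 4)(a - 1)(a + 3) = 0 at a ∈ {-3, 1, 4}; ∂E/∂b = -30b(b - 4)(b - 1)(b + 3) = 0 at b ∈ {-3, 0, 1, 4}.
The Hessian is diagonal: diag(E_aa, E_bb). Second derivatives: E_aa(-3)=-672, E_aa(1)=288, E_aa(4)=-504; E_bb(-3)=2520, E_bb(0)=-360, E_bb(1)=360, E_bb(4)=-2520.
Local minima occur where both diagonal entries positive: (1, -3), (1, 1). Count: 2.

2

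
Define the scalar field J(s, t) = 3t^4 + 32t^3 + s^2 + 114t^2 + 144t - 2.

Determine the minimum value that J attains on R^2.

-61

J(s,t) separates as P(s) + Q(t) − 2, so its minimum is min P + min Q − 2.
P'(s) = 2s vanishes at s ∈ {0}; Q'(t) = 12(t + 1)(t + 3)(t + 4) vanishes at t ∈ {-4, -3, -1}.
Local minima of P (where P''>0): P(0)=0. Local minima of Q: Q(-4)=-32, Q(-1)=-59.
So the global minimum of J is P(0) + Q(-1) − 2 = 0 − 59 − 2 = -61, attained at (0, -1).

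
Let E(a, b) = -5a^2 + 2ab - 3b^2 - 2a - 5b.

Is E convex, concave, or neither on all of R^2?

concave

E is quadratic, so its Hessian is the constant matrix H = [[-10, 2], [2, -6]].
det(H) = 56, tr(H) = -16.
det(H) > 0 and tr(H) < 0, so H is negative definite everywhere: concave.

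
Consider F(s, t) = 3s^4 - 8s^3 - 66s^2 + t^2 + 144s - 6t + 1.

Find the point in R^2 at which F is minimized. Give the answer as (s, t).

(-3, 3)

F(s,t) separates as P(s) + Q(t) + 1, so its minimum is min P + min Q + 1.
P'(s) = 12(s - 4)(s - 1)(s + 3) vanishes at s ∈ {-3, 1, 4}; Q'(t) = 2(t - 3) vanishes at t ∈ {3}.
Local minima of P (where P''>0): P(-3)=-567, P(4)=-224. Local minima of Q: Q(3)=-9.
So the global minimum of F is P(-3) + Q(3) + 1 = -567 − 9 + 1 = -575, attained at (-3, 3).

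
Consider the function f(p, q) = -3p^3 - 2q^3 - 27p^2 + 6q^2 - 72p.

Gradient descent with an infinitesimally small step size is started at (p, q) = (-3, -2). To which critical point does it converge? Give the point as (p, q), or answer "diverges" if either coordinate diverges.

f is separable, so gradient descent decouples: p follows -∂f/∂p, q follows -∂f/∂q.
∂f/∂p = -9(p + 2)(p + 4); at p=-3 this is 9, so p decreases.
∂f/∂q = -6q(q - 2); at q=-2 this is -48, so q increases.
p converges to its nearest critical value -4 (a local min of the p-part); q converges to 0. The iterate converges to (-4, 0).

(-4, 0)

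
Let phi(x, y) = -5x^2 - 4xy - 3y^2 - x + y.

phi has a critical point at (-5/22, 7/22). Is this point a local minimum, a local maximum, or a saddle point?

The Hessian of phi is constant: H = [[-10, -4], [-4, -6]].
det(H) = (-10)·(-6) − (-4)² = 44.
det(H) > 0 and tr(H) = -16 < 0, so H is negative definite and the point is a local maximum.

local maximum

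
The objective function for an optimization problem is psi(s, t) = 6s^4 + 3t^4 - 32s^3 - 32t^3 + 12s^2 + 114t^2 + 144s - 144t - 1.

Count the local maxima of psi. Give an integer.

psi separates as a function of s plus a function of t, so ∇psi=0 decouples.
∂psi/∂s = 24(s - 3)(s - 2)(s + 1) = 0 at s ∈ {-1, 2, 3}; ∂psi/∂t = 12(t - 4)(t - 3)(t - 1) = 0 at t ∈ {1, 3, 4}.
The Hessian is diagonal: diag(psi_ss, psi_tt). Second derivatives: psi_ss(-1)=288, psi_ss(2)=-72, psi_ss(3)=96; psi_tt(1)=72, psi_tt(3)=-24, psi_tt(4)=36.
Local maxima occur where both diagonal entries negative: (2, 3). Count: 1.

1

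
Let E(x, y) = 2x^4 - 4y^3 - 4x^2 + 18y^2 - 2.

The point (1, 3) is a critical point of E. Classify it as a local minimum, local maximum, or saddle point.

saddle point

The mixed partial ∂²E/∂x∂y is 0, so the Hessian at any point is diag(E_xx, E_yy) = diag(8(3x^2 - 1), 12(-2y + 3)).
At (1, 3): H = diag(16, -36).
The eigenvalues have opposite signs, so H is indefinite: a saddle point.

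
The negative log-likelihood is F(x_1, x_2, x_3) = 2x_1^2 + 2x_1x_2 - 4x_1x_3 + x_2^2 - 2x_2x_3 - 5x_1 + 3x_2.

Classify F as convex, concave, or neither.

neither

F is quadratic, so its Hessian is the constant matrix H = [[4, 2, -4], [2, 2, -2], [-4, -2, 0]].
Leading principal minors: 4, 4, -16.
Neither pattern holds ⇒ H is indefinite ⇒ neither convex nor concave.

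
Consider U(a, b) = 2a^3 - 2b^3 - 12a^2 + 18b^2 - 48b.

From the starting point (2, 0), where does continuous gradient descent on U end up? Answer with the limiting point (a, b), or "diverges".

(4, 2)

U is separable, so gradient descent decouples: a follows -∂U/∂a, b follows -∂U/∂b.
∂U/∂a = 6a(a - 4); at a=2 this is -24, so a increases.
∂U/∂b = -6(b - 4)(b - 2); at b=0 this is -48, so b increases.
a converges to its nearest critical value 4 (a local min of the a-part); b converges to 2. The iterate converges to (4, 2).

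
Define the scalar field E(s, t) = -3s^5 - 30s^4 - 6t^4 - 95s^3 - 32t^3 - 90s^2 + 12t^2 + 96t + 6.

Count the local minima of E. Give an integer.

E separates as a function of s plus a function of t, so ∇E=0 decouples.
∂E/∂s = -15s(s + 1)(s + 3)(s + 4) = 0 at s ∈ {-4, -3, -1, 0}; ∂E/∂t = -24(t - 1)(t + 1)(t + 4) = 0 at t ∈ {-4, -1, 1}.
The Hessian is diagonal: diag(E_ss, E_tt). Second derivatives: E_ss(-4)=180, E_ss(-3)=-90, E_ss(-1)=90, E_ss(0)=-180; E_tt(-4)=-360, E_tt(-1)=144, E_tt(1)=-240.
Local minima occur where both diagonal entries positive: (-4, -1), (-1, -1). Count: 2.

2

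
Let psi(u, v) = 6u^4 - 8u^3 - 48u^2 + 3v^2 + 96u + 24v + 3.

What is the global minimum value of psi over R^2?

psi(u,v) separates as P(u) + Q(v) + 3, so its minimum is min P + min Q + 3.
P'(u) = 24(u - 2)(u - 1)(u + 2) vanishes at u ∈ {-2, 1, 2}; Q'(v) = 6v + 24 vanishes at v ∈ {-4}.
Local minima of P (where P''>0): P(-2)=-224, P(2)=32. Local minima of Q: Q(-4)=-48.
So the global minimum of psi is P(-2) + Q(-4) + 3 = -224 − 48 + 3 = -269, attained at (-2, -4).

-269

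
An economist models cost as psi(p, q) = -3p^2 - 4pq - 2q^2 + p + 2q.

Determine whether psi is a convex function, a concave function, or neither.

concave

psi is quadratic, so its Hessian is the constant matrix H = [[-6, -4], [-4, -4]].
det(H) = 8, tr(H) = -10.
det(H) > 0 and tr(H) < 0, so H is negative definite everywhere: concave.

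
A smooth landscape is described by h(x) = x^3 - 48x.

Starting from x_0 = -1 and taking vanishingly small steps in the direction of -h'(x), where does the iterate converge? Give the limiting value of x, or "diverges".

4

h'(x) = 3(x - 4)(x + 4), so h'(-1) = -45.
Gradient descent moves in the -h' direction, i.e. x is increasing.
The nearest critical point in that direction is x = 4, where h'' = 24 > 0 (a local minimum). The iterate converges there.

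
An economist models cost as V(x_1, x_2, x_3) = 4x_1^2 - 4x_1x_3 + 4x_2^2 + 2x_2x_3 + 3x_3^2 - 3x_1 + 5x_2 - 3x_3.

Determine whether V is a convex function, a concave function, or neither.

convex

V is quadratic, so its Hessian is the constant matrix H = [[8, 0, -4], [0, 8, 2], [-4, 2, 6]].
Leading principal minors: 8, 64, 224.
All positive ⇒ H ≻ 0 ⇒ convex.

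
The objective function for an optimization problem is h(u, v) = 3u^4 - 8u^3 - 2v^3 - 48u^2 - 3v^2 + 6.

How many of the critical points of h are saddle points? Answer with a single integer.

h separates as a function of u plus a function of v, so ∇h=0 decouples.
∂h/∂u = 12u(u - 4)(u + 2) = 0 at u ∈ {-2, 0, 4}; ∂h/∂v = -6v(v + 1) = 0 at v ∈ {-1, 0}.
The Hessian is diagonal: diag(h_uu, h_vv). Second derivatives: h_uu(-2)=144, h_uu(0)=-96, h_uu(4)=288; h_vv(-1)=6, h_vv(0)=-6.
Saddle points occur where the two diagonal entries have opposite signs: (-2, 0), (0, -1), (4, 0). Count: 3.

3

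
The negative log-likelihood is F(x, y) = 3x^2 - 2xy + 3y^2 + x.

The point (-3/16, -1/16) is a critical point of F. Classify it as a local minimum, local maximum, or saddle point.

The Hessian of F is constant: H = [[6, -2], [-2, 6]].
det(H) = 6·6 − (-2)² = 32.
det(H) > 0 and tr(H) = 12 > 0, so H is positive definite and the point is a local minimum.

local minimum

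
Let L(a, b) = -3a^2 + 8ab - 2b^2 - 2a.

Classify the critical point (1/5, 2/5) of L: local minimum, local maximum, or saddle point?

The Hessian of L is constant: H = [[-6, 8], [8, -4]].
det(H) = (-6)·(-4) − 8² = -40.
Since det(H) < 0, H is indefinite and the critical point is a saddle point.

saddle point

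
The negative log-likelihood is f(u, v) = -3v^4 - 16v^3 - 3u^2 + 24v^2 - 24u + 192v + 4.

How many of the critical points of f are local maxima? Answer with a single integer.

f separates as a function of u plus a function of v, so ∇f=0 decouples.
∂f/∂u = -6(u + 4) = 0 at u ∈ {-4}; ∂f/∂v = -12(v - 2)(v + 2)(v + 4) = 0 at v ∈ {-4, -2, 2}.
The Hessian is diagonal: diag(f_uu, f_vv). Second derivatives: f_uu(-4)=-6; f_vv(-4)=-144, f_vv(-2)=96, f_vv(2)=-288.
Local maxima occur where both diagonal entries negative: (-4, -4), (-4, 2). Count: 2.

2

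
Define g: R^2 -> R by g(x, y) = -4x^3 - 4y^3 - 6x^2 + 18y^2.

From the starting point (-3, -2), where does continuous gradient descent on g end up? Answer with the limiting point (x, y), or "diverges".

g is separable, so gradient descent decouples: x follows -∂g/∂x, y follows -∂g/∂y.
∂g/∂x = -12x(x + 1); at x=-3 this is -72, so x increases.
∂g/∂y = -12y(y - 3); at y=-2 this is -120, so y increases.
x converges to its nearest critical value -1 (a local min of the x-part); y converges to 0. The iterate converges to (-1, 0).

(-1, 0)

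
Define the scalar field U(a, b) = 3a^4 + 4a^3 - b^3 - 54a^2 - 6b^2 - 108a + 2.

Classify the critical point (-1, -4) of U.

saddle point

The mixed partial ∂²U/∂a∂b is 0, so the Hessian at any point is diag(U_aa, U_bb) = diag(12(3a^2 + 2a - 9), -6(b + 2)).
At (-1, -4): H = diag(-96, 12).
The eigenvalues have opposite signs, so H is indefinite: a saddle point.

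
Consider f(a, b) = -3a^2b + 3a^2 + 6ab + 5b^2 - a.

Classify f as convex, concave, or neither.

neither

The term -3a^2b is cubic, so the Hessian is not constant.
∂²f/∂a² = -6b + 6, which takes both signs as b varies (negative for sufficiently large b). A diagonal entry of the Hessian changing sign means the Hessian is neither positive- nor negative-semidefinite on all of R^2.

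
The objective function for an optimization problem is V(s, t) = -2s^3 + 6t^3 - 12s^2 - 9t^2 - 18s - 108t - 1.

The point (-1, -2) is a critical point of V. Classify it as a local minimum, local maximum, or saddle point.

The mixed partial ∂²V/∂s∂t is 0, so the Hessian at any point is diag(V_ss, V_tt) = diag(-12(s + 2), 18(2t - 1)).
At (-1, -2): H = diag(-12, -90).
Both eigenvalues are negative, so H is negative definite: a local maximum.

local maximum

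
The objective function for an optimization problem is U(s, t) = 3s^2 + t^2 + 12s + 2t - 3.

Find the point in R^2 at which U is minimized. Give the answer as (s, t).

(-2, -1)

U(s,t) separates as P(s) + Q(t) − 3, so its minimum is min P + min Q − 3.
P'(s) = 6s + 12 vanishes at s ∈ {-2}; Q'(t) = 2(t + 1) vanishes at t ∈ {-1}.
Local minima of P (where P''>0): P(-2)=-12. Local minima of Q: Q(-1)=-1.
So the global minimum of U is P(-2) + Q(-1) − 3 = -12 − 1 − 3 = -16, attained at (-2, -1).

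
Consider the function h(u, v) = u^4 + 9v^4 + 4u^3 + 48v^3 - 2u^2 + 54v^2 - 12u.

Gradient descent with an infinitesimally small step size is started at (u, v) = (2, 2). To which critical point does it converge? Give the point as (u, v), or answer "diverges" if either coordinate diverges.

(1, 0)

h is separable, so gradient descent decouples: u follows -∂h/∂u, v follows -∂h/∂v.
∂h/∂u = 4(u - 1)(u + 1)(u + 3); at u=2 this is 60, so u decreases.
∂h/∂v = 36v(v + 1)(v + 3); at v=2 this is 1080, so v decreases.
u converges to its nearest critical value 1 (a local min of the u-part); v converges to 0. The iterate converges to (1, 0).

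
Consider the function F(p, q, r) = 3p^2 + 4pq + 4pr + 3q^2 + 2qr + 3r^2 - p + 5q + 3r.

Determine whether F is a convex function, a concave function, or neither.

F is quadratic, so its Hessian is the constant matrix H = [[6, 4, 4], [4, 6, 2], [4, 2, 6]].
Leading principal minors: 6, 20, 64.
All positive ⇒ H ≻ 0 ⇒ convex.

convex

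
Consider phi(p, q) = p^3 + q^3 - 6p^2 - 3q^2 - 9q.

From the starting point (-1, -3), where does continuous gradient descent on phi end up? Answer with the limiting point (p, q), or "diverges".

phi is separable, so gradient descent decouples: p follows -∂phi/∂p, q follows -∂phi/∂q.
∂phi/∂p = 3p(p - 4); at p=-1 this is 15, so p decreases.
∂phi/∂q = 3(q - 3)(q + 1); at q=-3 this is 36, so q decreases.
The p-coordinate has no critical point in that direction and runs off to infinity.

diverges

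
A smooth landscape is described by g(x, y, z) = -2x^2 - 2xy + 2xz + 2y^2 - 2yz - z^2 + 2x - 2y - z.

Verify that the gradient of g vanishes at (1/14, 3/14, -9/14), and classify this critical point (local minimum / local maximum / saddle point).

∇g = (-4x - 2y + 2z + 2, -2x + 4y - 2z - 2, 2x - 2y - 2z - 1); substituting (1/14, 3/14, -9/14) gives ∇g = (0, 0, 0), so (1/14, 3/14, -9/14) is indeed a critical point.
The Hessian is constant: H = [[-4, -2, 2], [-2, 4, -2], [2, -2, -2]].
Leading principal minors: Δ₁ = -4, Δ₂ = -20, Δ₃ = 56.
The minors fit neither the all-positive nor the alternating-sign pattern, so H is indefinite: a saddle point.

saddle point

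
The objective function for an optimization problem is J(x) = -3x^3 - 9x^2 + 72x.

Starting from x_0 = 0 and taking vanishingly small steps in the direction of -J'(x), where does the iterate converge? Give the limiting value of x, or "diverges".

-4

J'(x) = -9(x - 2)(x + 4), so J'(0) = 72.
Gradient descent moves in the -J' direction, i.e. x is decreasing.
The nearest critical point in that direction is x = -4, where J'' = 54 > 0 (a local minimum). The iterate converges there.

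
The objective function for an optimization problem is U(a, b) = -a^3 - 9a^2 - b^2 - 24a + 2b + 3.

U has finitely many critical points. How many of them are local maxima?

1

U separates as a function of a plus a function of b, so ∇U=0 decouples.
∂U/∂a = -3(a + 2)(a + 4) = 0 at a ∈ {-4, -2}; ∂U/∂b = -2(b - 1) = 0 at b ∈ {1}.
The Hessian is diagonal: diag(U_aa, U_bb). Second derivatives: U_aa(-4)=6, U_aa(-2)=-6; U_bb(1)=-2.
Local maxima occur where both diagonal entries negative: (-2, 1). Count: 1.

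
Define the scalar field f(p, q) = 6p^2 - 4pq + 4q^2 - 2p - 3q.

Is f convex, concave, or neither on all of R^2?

convex

f is quadratic, so its Hessian is the constant matrix H = [[12, -4], [-4, 8]].
det(H) = 80, tr(H) = 20.
det(H) > 0 and tr(H) > 0, so H is positive definite everywhere: convex.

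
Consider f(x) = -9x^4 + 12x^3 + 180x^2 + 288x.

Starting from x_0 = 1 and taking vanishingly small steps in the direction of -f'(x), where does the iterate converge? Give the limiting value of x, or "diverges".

-1

f'(x) = -36(x - 4)(x + 1)(x + 2), so f'(1) = 648.
Gradient descent moves in the -f' direction, i.e. x is decreasing.
The nearest critical point in that direction is x = -1, where f'' = 180 > 0 (a local minimum). The iterate converges there.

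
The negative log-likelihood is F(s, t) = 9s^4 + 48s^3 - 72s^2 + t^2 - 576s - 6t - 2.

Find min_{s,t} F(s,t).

-923

F(s,t) separates as P(s) + Q(t) − 2, so its minimum is min P + min Q − 2.
P'(s) = 36(s - 2)(s + 2)(s + 4) vanishes at s ∈ {-4, -2, 2}; Q'(t) = 2(t - 3) vanishes at t ∈ {3}.
Local minima of P (where P''>0): P(-4)=384, P(2)=-912. Local minima of Q: Q(3)=-9.
So the global minimum of F is P(2) + Q(3) − 2 = -912 − 9 − 2 = -923, attained at (2, 3).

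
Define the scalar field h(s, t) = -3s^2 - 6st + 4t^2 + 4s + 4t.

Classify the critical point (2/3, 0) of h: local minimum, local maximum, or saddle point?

saddle point

The Hessian of h is constant: H = [[-6, -6], [-6, 8]].
det(H) = (-6)·8 − (-6)² = -84.
Since det(H) < 0, H is indefinite and the critical point is a saddle point.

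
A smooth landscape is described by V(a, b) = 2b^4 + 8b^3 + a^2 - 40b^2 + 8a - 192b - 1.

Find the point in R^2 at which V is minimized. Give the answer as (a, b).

V(a,b) separates as P(a) + Q(b) − 1, so its minimum is min P + min Q − 1.
P'(a) = 2a + 8 vanishes at a ∈ {-4}; Q'(b) = 8(b - 3)(b + 2)(b + 4) vanishes at b ∈ {-4, -2, 3}.
Local minima of P (where P''>0): P(-4)=-16. Local minima of Q: Q(-4)=128, Q(3)=-558.
So the global minimum of V is P(-4) + Q(3) − 1 = -16 − 558 − 1 = -575, attained at (-4, 3).

(-4, 3)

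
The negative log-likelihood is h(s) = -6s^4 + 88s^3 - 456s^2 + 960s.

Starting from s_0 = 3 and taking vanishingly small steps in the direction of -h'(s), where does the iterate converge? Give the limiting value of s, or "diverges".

h'(s) = -24(s - 5)(s - 4)(s - 2), so h'(3) = -48.
Gradient descent moves in the -h' direction, i.e. s is increasing.
The nearest critical point in that direction is s = 4, where h'' = 48 > 0 (a local minimum). The iterate converges there.

4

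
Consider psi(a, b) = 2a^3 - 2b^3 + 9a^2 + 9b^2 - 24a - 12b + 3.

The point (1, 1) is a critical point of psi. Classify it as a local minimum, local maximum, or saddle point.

local minimum

The mixed partial ∂²psi/∂a∂b is 0, so the Hessian at any point is diag(psi_aa, psi_bb) = diag(6(2a + 3), 6(-2b + 3)).
At (1, 1): H = diag(30, 6).
Both eigenvalues are positive, so H is positive definite: a local minimum.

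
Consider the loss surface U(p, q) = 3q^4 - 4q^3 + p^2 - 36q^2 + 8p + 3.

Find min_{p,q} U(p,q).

-202

U(p,q) separates as A(p) + B(q) + 3, so its minimum is min A + min B + 3.
A'(p) = 2p + 8 vanishes at p ∈ {-4}; B'(q) = 12q(q - 3)(q + 2) vanishes at q ∈ {-2, 0, 3}.
Local minima of A (where A''>0): A(-4)=-16. Local minima of B: B(-2)=-64, B(3)=-189.
So the global minimum of U is A(-4) + B(3) + 3 = -16 − 189 + 3 = -202, attained at (-4, 3).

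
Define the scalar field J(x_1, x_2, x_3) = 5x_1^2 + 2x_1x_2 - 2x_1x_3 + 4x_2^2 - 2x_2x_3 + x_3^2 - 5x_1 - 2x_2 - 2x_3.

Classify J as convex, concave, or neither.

convex

J is quadratic, so its Hessian is the constant matrix H = [[10, 2, -2], [2, 8, -2], [-2, -2, 2]].
Leading principal minors: 10, 76, 96.
All positive ⇒ H ≻ 0 ⇒ convex.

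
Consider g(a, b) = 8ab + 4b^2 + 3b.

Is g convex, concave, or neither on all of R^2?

neither

g is quadratic, so its Hessian is the constant matrix H = [[0, 8], [8, 8]].
det(H) = -64, tr(H) = 8.
det(H) < 0, so H is indefinite: neither convex nor concave.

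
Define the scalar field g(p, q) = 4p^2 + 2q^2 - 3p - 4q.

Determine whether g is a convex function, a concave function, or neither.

convex

g is quadratic, so its Hessian is the constant matrix H = [[8, 0], [0, 4]].
det(H) = 32, tr(H) = 12.
det(H) > 0 and tr(H) > 0, so H is positive definite everywhere: convex.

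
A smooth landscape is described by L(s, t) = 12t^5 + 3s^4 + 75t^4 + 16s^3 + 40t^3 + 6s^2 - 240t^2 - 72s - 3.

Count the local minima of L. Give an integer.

4

L separates as a function of s plus a function of t, so ∇L=0 decouples.
∂L/∂s = 12(s - 1)(s + 2)(s + 3) = 0 at s ∈ {-3, -2, 1}; ∂L/∂t = 60t(t - 1)(t + 2)(t + 4) = 0 at t ∈ {-4, -2, 0, 1}.
The Hessian is diagonal: diag(L_ss, L_tt). Second derivatives: L_ss(-3)=48, L_ss(-2)=-36, L_ss(1)=144; L_tt(-4)=-2400, L_tt(-2)=720, L_tt(0)=-480, L_tt(1)=900.
Local minima occur where both diagonal entries positive: (-3, -2), (-3, 1), (1, -2), (1, 1). Count: 4.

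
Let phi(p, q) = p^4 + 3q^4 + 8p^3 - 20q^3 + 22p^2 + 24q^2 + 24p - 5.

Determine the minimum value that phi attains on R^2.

phi(p,q) separates as A(p) + B(q) − 5, so its minimum is min A + min B − 5.
A'(p) = 4(p + 1)(p + 2)(p + 3) vanishes at p ∈ {-3, -2, -1}; B'(q) = 12q(q - 4)(q - 1) vanishes at q ∈ {0, 1, 4}.
Local minima of A (where A''>0): A(-3)=-9, A(-1)=-9. Local minima of B: B(0)=0, B(4)=-128.
So the global minimum of phi is A(-3) + B(4) − 5 = -9 − 128 − 5 = -142, attained at (-3, 4).

-142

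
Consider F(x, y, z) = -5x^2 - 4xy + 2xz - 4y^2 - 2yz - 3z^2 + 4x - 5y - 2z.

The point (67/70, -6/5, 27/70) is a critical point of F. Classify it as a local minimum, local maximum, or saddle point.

local maximum

The Hessian is constant: H = [[-10, -4, 2], [-4, -8, -2], [2, -2, -6]].
Leading principal minors: Δ₁ = -10, Δ₂ = 64, Δ₃ = -280.
The minors alternate sign starting negative (−, +, −), so H is negative definite: a local maximum.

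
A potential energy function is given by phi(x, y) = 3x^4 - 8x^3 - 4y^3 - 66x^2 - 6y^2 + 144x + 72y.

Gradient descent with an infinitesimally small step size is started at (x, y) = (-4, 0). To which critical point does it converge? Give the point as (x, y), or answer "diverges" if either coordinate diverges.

phi is separable, so gradient descent decouples: x follows -∂phi/∂x, y follows -∂phi/∂y.
∂phi/∂x = 12(x - 4)(x - 1)(x + 3); at x=-4 this is -480, so x increases.
∂phi/∂y = -12(y - 2)(y + 3); at y=0 this is 72, so y decreases.
x converges to its nearest critical value -3 (a local min of the x-part); y converges to -3. The iterate converges to (-3, -3).

(-3, -3)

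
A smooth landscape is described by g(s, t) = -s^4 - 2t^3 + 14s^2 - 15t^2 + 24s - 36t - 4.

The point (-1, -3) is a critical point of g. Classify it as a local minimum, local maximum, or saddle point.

The mixed partial ∂²g/∂s∂t is 0, so the Hessian at any point is diag(g_ss, g_tt) = diag(4(-3s^2 + 7), -6(2t + 5)).
At (-1, -3): H = diag(16, 6).
Both eigenvalues are positive, so H is positive definite: a local minimum.

local minimum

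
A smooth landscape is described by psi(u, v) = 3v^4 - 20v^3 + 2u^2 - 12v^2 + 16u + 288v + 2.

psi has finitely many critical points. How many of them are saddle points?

1

psi separates as a function of u plus a function of v, so ∇psi=0 decouples.
∂psi/∂u = 4(u + 4) = 0 at u ∈ {-4}; ∂psi/∂v = 12(v - 4)(v - 3)(v + 2) = 0 at v ∈ {-2, 3, 4}.
The Hessian is diagonal: diag(psi_uu, psi_vv). Second derivatives: psi_uu(-4)=4; psi_vv(-2)=360, psi_vv(3)=-60, psi_vv(4)=72.
Saddle points occur where the two diagonal entries have opposite signs: (-4, 3). Count: 1.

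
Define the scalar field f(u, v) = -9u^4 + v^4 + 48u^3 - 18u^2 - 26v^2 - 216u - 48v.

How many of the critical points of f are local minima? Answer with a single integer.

f separates as a function of u plus a function of v, so ∇f=0 decouples.
∂f/∂u = -36(u - 3)(u - 2)(u + 1) = 0 at u ∈ {-1, 2, 3}; ∂f/∂v = 4(v - 4)(v + 1)(v + 3) = 0 at v ∈ {-3, -1, 4}.
The Hessian is diagonal: diag(f_uu, f_vv). Second derivatives: f_uu(-1)=-432, f_uu(2)=108, f_uu(3)=-144; f_vv(-3)=56, f_vv(-1)=-40, f_vv(4)=140.
Local minima occur where both diagonal entries positive: (2, -3), (2, 4). Count: 2.

2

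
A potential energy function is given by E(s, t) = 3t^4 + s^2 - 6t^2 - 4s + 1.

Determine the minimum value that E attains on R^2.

-6

E(s,t) separates as P(s) + Q(t) + 1, so its minimum is min P + min Q + 1.
P'(s) = 2s - 4 vanishes at s ∈ {2}; Q'(t) = 12t(t - 1)(t + 1) vanishes at t ∈ {-1, 0, 1}.
Local minima of P (where P''>0): P(2)=-4. Local minima of Q: Q(-1)=-3, Q(1)=-3.
So the global minimum of E is P(2) + Q(-1) + 1 = -4 − 3 + 1 = -6, attained at (2, -1).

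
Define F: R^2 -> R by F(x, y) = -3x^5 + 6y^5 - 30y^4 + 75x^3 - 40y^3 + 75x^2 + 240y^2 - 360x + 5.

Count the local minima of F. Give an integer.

F separates as a function of x plus a function of y, so ∇F=0 decouples.
∂F/∂x = -15(x - 4)(x - 1)(x + 2)(x + 3) = 0 at x ∈ {-3, -2, 1, 4}; ∂F/∂y = 30y(y - 4)(y - 2)(y + 2) = 0 at y ∈ {-2, 0, 2, 4}.
The Hessian is diagonal: diag(F_xx, F_yy). Second derivatives: F_xx(-3)=420, F_xx(-2)=-270, F_xx(1)=540, F_xx(4)=-1890; F_yy(-2)=-1440, F_yy(0)=480, F_yy(2)=-480, F_yy(4)=1440.
Local minima occur where both diagonal entries positive: (-3, 0), (-3, 4), (1, 0), (1, 4). Count: 4.

4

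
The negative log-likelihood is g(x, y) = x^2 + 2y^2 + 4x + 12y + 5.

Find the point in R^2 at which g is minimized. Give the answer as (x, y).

g(x,y) separates as P(x) + Q(y) + 5, so its minimum is min P + min Q + 5.
P'(x) = 2x + 4 vanishes at x ∈ {-2}; Q'(y) = 4y + 12 vanishes at y ∈ {-3}.
Local minima of P (where P''>0): P(-2)=-4. Local minima of Q: Q(-3)=-18.
So the global minimum of g is P(-2) + Q(-3) + 5 = -4 − 18 + 5 = -17, attained at (-2, -3).

(-2, -3)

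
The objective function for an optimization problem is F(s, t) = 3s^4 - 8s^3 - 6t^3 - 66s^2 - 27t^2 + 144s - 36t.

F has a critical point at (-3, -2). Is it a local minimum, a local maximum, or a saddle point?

The mixed partial ∂²F/∂s∂t is 0, so the Hessian at any point is diag(F_ss, F_tt) = diag(12(3s^2 - 4s - 11), -18(2t + 3)).
At (-3, -2): H = diag(336, 18).
Both eigenvalues are positive, so H is positive definite: a local minimum.

local minimum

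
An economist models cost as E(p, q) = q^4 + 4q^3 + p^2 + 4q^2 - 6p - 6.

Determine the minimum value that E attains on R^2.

-15

E(p,q) separates as A(p) + B(q) − 6, so its minimum is min A + min B − 6.
A'(p) = 2p - 6 vanishes at p ∈ {3}; B'(q) = 4q(q + 1)(q + 2) vanishes at q ∈ {-2, -1, 0}.
Local minima of A (where A''>0): A(3)=-9. Local minima of B: B(-2)=0, B(0)=0.
So the global minimum of E is A(3) + B(-2) − 6 = -9 + 0 − 6 = -15, attained at (3, -2).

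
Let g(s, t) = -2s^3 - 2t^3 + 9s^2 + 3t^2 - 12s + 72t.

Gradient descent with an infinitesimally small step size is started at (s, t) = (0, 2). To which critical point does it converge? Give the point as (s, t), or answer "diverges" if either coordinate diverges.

g is separable, so gradient descent decouples: s follows -∂g/∂s, t follows -∂g/∂t.
∂g/∂s = -6(s - 2)(s - 1); at s=0 this is -12, so s increases.
∂g/∂t = -6(t - 4)(t + 3); at t=2 this is 60, so t decreases.
s converges to its nearest critical value 1 (a local min of the s-part); t converges to -3. The iterate converges to (1, -3).

(1, -3)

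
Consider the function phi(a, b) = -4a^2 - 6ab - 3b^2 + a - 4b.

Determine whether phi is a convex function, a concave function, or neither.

phi is quadratic, so its Hessian is the constant matrix H = [[-8, -6], [-6, -6]].
det(H) = 12, tr(H) = -14.
det(H) > 0 and tr(H) < 0, so H is negative definite everywhere: concave.

concave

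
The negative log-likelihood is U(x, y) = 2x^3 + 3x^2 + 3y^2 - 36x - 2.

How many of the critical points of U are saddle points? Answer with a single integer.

1

U separates as a function of x plus a function of y, so ∇U=0 decouples.
∂U/∂x = 6(x - 2)(x + 3) = 0 at x ∈ {-3, 2}; ∂U/∂y = 6y = 0 at y ∈ {0}.
The Hessian is diagonal: diag(U_xx, U_yy). Second derivatives: U_xx(-3)=-30, U_xx(2)=30; U_yy(0)=6.
Saddle points occur where the two diagonal entries have opposite signs: (-3, 0). Count: 1.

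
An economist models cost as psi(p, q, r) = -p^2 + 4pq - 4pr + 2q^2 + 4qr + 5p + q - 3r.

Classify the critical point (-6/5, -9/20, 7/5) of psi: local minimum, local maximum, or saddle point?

The Hessian is constant: H = [[-2, 4, -4], [4, 4, 4], [-4, 4, 0]].
Leading principal minors: Δ₁ = -2, Δ₂ = -24, Δ₃ = -160.
The minors fit neither the all-positive nor the alternating-sign pattern, so H is indefinite: a saddle point.

saddle point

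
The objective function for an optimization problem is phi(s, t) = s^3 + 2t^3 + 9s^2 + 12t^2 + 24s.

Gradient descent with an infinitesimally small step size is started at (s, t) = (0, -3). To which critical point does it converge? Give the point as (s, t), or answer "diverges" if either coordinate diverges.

(-2, 0)

phi is separable, so gradient descent decouples: s follows -∂phi/∂s, t follows -∂phi/∂t.
∂phi/∂s = 3(s + 2)(s + 4); at s=0 this is 24, so s decreases.
∂phi/∂t = 6t(t + 4); at t=-3 this is -18, so t increases.
s converges to its nearest critical value -2 (a local min of the s-part); t converges to 0. The iterate converges to (-2, 0).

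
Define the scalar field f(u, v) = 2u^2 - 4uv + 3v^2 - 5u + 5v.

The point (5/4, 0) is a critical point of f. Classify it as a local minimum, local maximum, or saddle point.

The Hessian of f is constant: H = [[4, -4], [-4, 6]].
det(H) = 4·6 − (-4)² = 8.
det(H) > 0 and tr(H) = 10 > 0, so H is positive definite and the point is a local minimum.

local minimum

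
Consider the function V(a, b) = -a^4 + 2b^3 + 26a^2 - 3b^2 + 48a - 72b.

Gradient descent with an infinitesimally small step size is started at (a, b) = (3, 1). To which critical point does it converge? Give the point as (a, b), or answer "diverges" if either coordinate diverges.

V is separable, so gradient descent decouples: a follows -∂V/∂a, b follows -∂V/∂b.
∂V/∂a = -4(a - 4)(a + 1)(a + 3); at a=3 this is 96, so a decreases.
∂V/∂b = 6(b - 4)(b + 3); at b=1 this is -72, so b increases.
a converges to its nearest critical value -1 (a local min of the a-part); b converges to 4. The iterate converges to (-1, 4).

(-1, 4)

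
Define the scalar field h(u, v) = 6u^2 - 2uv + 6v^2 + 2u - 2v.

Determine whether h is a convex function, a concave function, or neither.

convex

h is quadratic, so its Hessian is the constant matrix H = [[12, -2], [-2, 12]].
det(H) = 140, tr(H) = 24.
det(H) > 0 and tr(H) > 0, so H is positive definite everywhere: convex.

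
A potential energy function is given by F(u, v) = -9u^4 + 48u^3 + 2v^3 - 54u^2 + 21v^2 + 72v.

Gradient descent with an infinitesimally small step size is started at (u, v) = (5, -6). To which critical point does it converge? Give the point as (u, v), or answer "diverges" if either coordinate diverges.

F is separable, so gradient descent decouples: u follows -∂F/∂u, v follows -∂F/∂v.
∂F/∂u = -36u(u - 3)(u - 1); at u=5 this is -1440, so u increases.
∂F/∂v = 6(v + 3)(v + 4); at v=-6 this is 36, so v decreases.
The u-coordinate has no critical point in that direction and runs off to infinity.

diverges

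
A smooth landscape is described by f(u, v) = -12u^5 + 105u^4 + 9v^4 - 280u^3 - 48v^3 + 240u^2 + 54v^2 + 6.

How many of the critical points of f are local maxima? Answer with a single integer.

f separates as a function of u plus a function of v, so ∇f=0 decouples.
∂f/∂u = -60u(u - 4)(u - 2)(u - 1) = 0 at u ∈ {0, 1, 2, 4}; ∂f/∂v = 36v(v - 3)(v - 1) = 0 at v ∈ {0, 1, 3}.
The Hessian is diagonal: diag(f_uu, f_vv). Second derivatives: f_uu(0)=480, f_uu(1)=-180, f_uu(2)=240, f_uu(4)=-1440; f_vv(0)=108, f_vv(1)=-72, f_vv(3)=216.
Local maxima occur where both diagonal entries negative: (1, 1), (4, 1). Count: 2.

2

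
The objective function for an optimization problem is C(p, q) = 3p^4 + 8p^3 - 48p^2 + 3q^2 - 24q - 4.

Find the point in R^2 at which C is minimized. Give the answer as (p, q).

(-4, 4)

C(p,q) separates as A(p) + B(q) − 4, so its minimum is min A + min B − 4.
A'(p) = 12p(p - 2)(p + 4) vanishes at p ∈ {-4, 0, 2}; B'(q) = 6q - 24 vanishes at q ∈ {4}.
Local minima of A (where A''>0): A(-4)=-512, A(2)=-80. Local minima of B: B(4)=-48.
So the global minimum of C is A(-4) + B(4) − 4 = -512 − 48 − 4 = -564, attained at (-4, 4).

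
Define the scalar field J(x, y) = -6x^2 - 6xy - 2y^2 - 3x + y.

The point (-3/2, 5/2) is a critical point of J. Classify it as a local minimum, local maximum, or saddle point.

local maximum

The Hessian of J is constant: H = [[-12, -6], [-6, -4]].
det(H) = (-12)·(-4) − (-6)² = 12.
det(H) > 0 and tr(H) = -16 < 0, so H is negative definite and the point is a local maximum.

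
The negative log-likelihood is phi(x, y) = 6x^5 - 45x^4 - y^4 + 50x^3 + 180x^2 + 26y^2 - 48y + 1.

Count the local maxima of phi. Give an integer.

phi separates as a function of x plus a function of y, so ∇phi=0 decouples.
∂phi/∂x = 30x(x - 4)(x - 3)(x + 1) = 0 at x ∈ {-1, 0, 3, 4}; ∂phi/∂y = -4(y - 3)(y - 1)(y + 4) = 0 at y ∈ {-4, 1, 3}.
The Hessian is diagonal: diag(phi_xx, phi_yy). Second derivatives: phi_xx(-1)=-600, phi_xx(0)=360, phi_xx(3)=-360, phi_xx(4)=600; phi_yy(-4)=-140, phi_yy(1)=40, phi_yy(3)=-56.
Local maxima occur where both diagonal entries negative: (-1, -4), (-1, 3), (3, -4), (3, 3). Count: 4.

4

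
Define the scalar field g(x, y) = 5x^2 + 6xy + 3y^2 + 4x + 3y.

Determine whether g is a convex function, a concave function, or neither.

convex

g is quadratic, so its Hessian is the constant matrix H = [[10, 6], [6, 6]].
det(H) = 24, tr(H) = 16.
det(H) > 0 and tr(H) > 0, so H is positive definite everywhere: convex.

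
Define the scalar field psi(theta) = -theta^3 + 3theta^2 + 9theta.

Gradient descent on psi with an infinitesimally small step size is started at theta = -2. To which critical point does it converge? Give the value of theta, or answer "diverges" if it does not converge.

psi'(theta) = -3(theta - 3)(theta + 1), so psi'(-2) = -15.
Gradient descent moves in the -psi' direction, i.e. theta is increasing.
The nearest critical point in that direction is theta = -1, where psi'' = 12 > 0 (a local minimum). The iterate converges there.

-1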